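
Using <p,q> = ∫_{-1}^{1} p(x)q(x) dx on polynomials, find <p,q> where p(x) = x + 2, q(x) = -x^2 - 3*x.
<p,q> = -10/3

Expand the product: p(x)·q(x) = -x^3 - 5*x^2 - 6*x.
∫_{-1}^{1} of each monomial x^k gives [2/(k+1) if k even, 0 if k odd]. Integrating term-by-term (or equivalently evaluating the antiderivative F(x) = -x^4/4 - 5*x^3/3 - 3*x^2 at the endpoints):
  F(1) − F(−1) = -59/12 − (-19/12) = -10/3.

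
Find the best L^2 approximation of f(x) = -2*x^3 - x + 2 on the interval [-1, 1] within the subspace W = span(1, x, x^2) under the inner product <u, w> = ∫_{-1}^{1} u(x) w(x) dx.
g(x) = 2 - 11*x/5

The best approximation g ∈ W is the orthogonal projection of f onto W. Writing g = a_0 + a_1 x + a_2 x^2, the coefficients solve the normal equations G · a = b where
  G_{ij} = <φ_i, φ_j> and b_i = <f, φ_i>, with φ_0 = 1, φ_1 = x, φ_2 = x^2.
G =
  [2, 0, 2/3]
  [0, 2/3, 0]
  [2/3, 0, 2/5],
b = (4, -22/15, 4/3).
Solving gives a_0 = 2, a_1 = -11/5, a_2 = 0, so
  g(x) = 2 - 11*x/5.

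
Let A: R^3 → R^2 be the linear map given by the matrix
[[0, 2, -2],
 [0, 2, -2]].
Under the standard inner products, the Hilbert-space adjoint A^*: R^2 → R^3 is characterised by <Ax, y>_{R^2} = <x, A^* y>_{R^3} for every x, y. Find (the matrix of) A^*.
A^* = A^T =
[[0, 0],
 [2, 2],
 [-2, -2]]

For real matrices with standard dot products, the defining identity <Ax, y> = <x, A^* y> gives (Ax)^T y = x^T (A^*) y, i.e. x^T A^T y = x^T (A^*) y. Since this holds for all x, y, we must have A^* = A^T. Therefore
A^* =
[[0, 0],
 [2, 2],
 [-2, -2]].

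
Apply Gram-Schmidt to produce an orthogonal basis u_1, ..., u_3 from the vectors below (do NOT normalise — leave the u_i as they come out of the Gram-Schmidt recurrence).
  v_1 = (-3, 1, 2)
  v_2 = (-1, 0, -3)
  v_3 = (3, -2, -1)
Orthogonal basis:
  u_1 = (-3, 1, 2)
  u_2 = (-23/14, 3/14, -18/7)
  u_3 = (-36/131, -132/131, 12/131)

Apply the Gram-Schmidt recurrence
  u_1 = v_1
  u_i = v_i − Σ_{j<i} ((v_i · u_j) / (u_j · u_j)) · u_j.

Step by step this gives:
  u_1 = (-3, 1, 2)
  u_2 = (-23/14, 3/14, -18/7)
  u_3 = (-36/131, -132/131, 12/131)

Orthogonality check:
  u_2 · u_1 = 0 (should be 0)
  u_3 · u_1 = 0 (should be 0)
  u_3 · u_2 = 0 (should be 0)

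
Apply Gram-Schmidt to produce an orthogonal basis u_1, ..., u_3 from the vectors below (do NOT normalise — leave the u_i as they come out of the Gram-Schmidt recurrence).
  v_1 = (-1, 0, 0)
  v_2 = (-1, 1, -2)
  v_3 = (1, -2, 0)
Orthogonal basis:
  u_1 = (-1, 0, 0)
  u_2 = (0, 1, -2)
  u_3 = (0, -8/5, -4/5)

Apply the Gram-Schmidt recurrence
  u_1 = v_1
  u_i = v_i − Σ_{j<i} ((v_i · u_j) / (u_j · u_j)) · u_j.

Step by step this gives:
  u_1 = (-1, 0, 0)
  u_2 = (0, 1, -2)
  u_3 = (0, -8/5, -4/5)

Orthogonality check:
  u_2 · u_1 = 0 (should be 0)
  u_3 · u_1 = 0 (should be 0)
  u_3 · u_2 = 0 (should be 0)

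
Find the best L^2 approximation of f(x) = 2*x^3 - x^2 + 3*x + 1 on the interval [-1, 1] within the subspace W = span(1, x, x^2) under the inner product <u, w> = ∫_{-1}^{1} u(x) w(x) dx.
g(x) = -x^2 + 21*x/5 + 1

The best approximation g ∈ W is the orthogonal projection of f onto W. Writing g = a_0 + a_1 x + a_2 x^2, the coefficients solve the normal equations G · a = b where
  G_{ij} = <φ_i, φ_j> and b_i = <f, φ_i>, with φ_0 = 1, φ_1 = x, φ_2 = x^2.
G =
  [2, 0, 2/3]
  [0, 2/3, 0]
  [2/3, 0, 2/5],
b = (4/3, 14/5, 4/15).
Solving gives a_0 = 1, a_1 = 21/5, a_2 = -1, so
  g(x) = -x^2 + 21*x/5 + 1.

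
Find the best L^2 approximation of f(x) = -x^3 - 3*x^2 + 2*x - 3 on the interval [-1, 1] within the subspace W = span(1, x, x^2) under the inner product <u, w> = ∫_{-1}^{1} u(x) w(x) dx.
g(x) = -3*x^2 + 7*x/5 - 3

The best approximation g ∈ W is the orthogonal projection of f onto W. Writing g = a_0 + a_1 x + a_2 x^2, the coefficients solve the normal equations G · a = b where
  G_{ij} = <φ_i, φ_j> and b_i = <f, φ_i>, with φ_0 = 1, φ_1 = x, φ_2 = x^2.
G =
  [2, 0, 2/3]
  [0, 2/3, 0]
  [2/3, 0, 2/5],
b = (-8, 14/15, -16/5).
Solving gives a_0 = -3, a_1 = 7/5, a_2 = -3, so
  g(x) = -3*x^2 + 7*x/5 - 3.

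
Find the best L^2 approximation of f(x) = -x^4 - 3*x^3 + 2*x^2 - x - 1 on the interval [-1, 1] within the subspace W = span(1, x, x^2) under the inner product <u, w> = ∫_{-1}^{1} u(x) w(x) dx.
g(x) = 8*x^2/7 - 14*x/5 - 32/35

The best approximation g ∈ W is the orthogonal projection of f onto W. Writing g = a_0 + a_1 x + a_2 x^2, the coefficients solve the normal equations G · a = b where
  G_{ij} = <φ_i, φ_j> and b_i = <f, φ_i>, with φ_0 = 1, φ_1 = x, φ_2 = x^2.
G =
  [2, 0, 2/3]
  [0, 2/3, 0]
  [2/3, 0, 2/5],
b = (-16/15, -28/15, -16/105).
Solving gives a_0 = -32/35, a_1 = -14/5, a_2 = 8/7, so
  g(x) = 8*x^2/7 - 14*x/5 - 32/35.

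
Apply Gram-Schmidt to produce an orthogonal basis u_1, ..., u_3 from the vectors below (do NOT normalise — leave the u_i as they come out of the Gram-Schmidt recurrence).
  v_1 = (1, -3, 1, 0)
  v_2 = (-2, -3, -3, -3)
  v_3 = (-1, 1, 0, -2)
Orthogonal basis:
  u_1 = (1, -3, 1, 0)
  u_2 = (-26/11, -21/11, -37/11, -3)
  u_3 = (-3/25, 106/325, 357/325, -437/325)

Apply the Gram-Schmidt recurrence
  u_1 = v_1
  u_i = v_i − Σ_{j<i} ((v_i · u_j) / (u_j · u_j)) · u_j.

Step by step this gives:
  u_1 = (1, -3, 1, 0)
  u_2 = (-26/11, -21/11, -37/11, -3)
  u_3 = (-3/25, 106/325, 357/325, -437/325)

Orthogonality check:
  u_2 · u_1 = 0 (should be 0)
  u_3 · u_1 = 0 (should be 0)
  u_3 · u_2 = 0 (should be 0)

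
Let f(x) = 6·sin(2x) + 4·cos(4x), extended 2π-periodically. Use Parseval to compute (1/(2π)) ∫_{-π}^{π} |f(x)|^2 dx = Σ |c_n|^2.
Σ |c_n|^2 = 26

Expand |f|^2 and use orthogonality of {sin(nx), cos(mx)} on [-π, π]:
  ∫_{-π}^{π} sin(nx)^2 dx = π, ∫ cos(mx)^2 dx = π, and cross terms integrate to 0.
So ∫_{-π}^{π} f(x)^2 dx = 6^2 · π + 4^2 · π = (36 + 16)π.
Divide by 2π: (36 + 16)/2 = 26.
By Parseval, this equals Σ |c_n|^2.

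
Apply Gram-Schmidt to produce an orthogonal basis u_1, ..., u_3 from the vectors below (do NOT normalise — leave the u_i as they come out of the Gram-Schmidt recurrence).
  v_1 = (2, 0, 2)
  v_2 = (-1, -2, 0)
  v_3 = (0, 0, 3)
Orthogonal basis:
  u_1 = (2, 0, 2)
  u_2 = (-1/2, -2, 1/2)
  u_3 = (-4/3, 2/3, 4/3)

Apply the Gram-Schmidt recurrence
  u_1 = v_1
  u_i = v_i − Σ_{j<i} ((v_i · u_j) / (u_j · u_j)) · u_j.

Step by step this gives:
  u_1 = (2, 0, 2)
  u_2 = (-1/2, -2, 1/2)
  u_3 = (-4/3, 2/3, 4/3)

Orthogonality check:
  u_2 · u_1 = 0 (should be 0)
  u_3 · u_1 = 0 (should be 0)
  u_3 · u_2 = 0 (should be 0)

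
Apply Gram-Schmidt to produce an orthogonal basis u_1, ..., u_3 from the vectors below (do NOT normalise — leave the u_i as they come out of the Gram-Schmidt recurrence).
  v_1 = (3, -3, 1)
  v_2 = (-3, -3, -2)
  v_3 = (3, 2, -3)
Orthogonal basis:
  u_1 = (3, -3, 1)
  u_2 = (-51/19, -63/19, -36/19)
  u_3 = (87/46, 29/46, -87/23)

Apply the Gram-Schmidt recurrence
  u_1 = v_1
  u_i = v_i − Σ_{j<i} ((v_i · u_j) / (u_j · u_j)) · u_j.

Step by step this gives:
  u_1 = (3, -3, 1)
  u_2 = (-51/19, -63/19, -36/19)
  u_3 = (87/46, 29/46, -87/23)

Orthogonality check:
  u_2 · u_1 = 0 (should be 0)
  u_3 · u_1 = 0 (should be 0)
  u_3 · u_2 = 0 (should be 0)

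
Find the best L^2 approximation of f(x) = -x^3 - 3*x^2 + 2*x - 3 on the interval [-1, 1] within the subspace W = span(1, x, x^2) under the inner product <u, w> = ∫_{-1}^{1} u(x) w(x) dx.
g(x) = -3*x^2 + 7*x/5 - 3

The best approximation g ∈ W is the orthogonal projection of f onto W. Writing g = a_0 + a_1 x + a_2 x^2, the coefficients solve the normal equations G · a = b where
  G_{ij} = <φ_i, φ_j> and b_i = <f, φ_i>, with φ_0 = 1, φ_1 = x, φ_2 = x^2.
G =
  [2, 0, 2/3]
  [0, 2/3, 0]
  [2/3, 0, 2/5],
b = (-8, 14/15, -16/5).
Solving gives a_0 = -3, a_1 = 7/5, a_2 = -3, so
  g(x) = -3*x^2 + 7*x/5 - 3.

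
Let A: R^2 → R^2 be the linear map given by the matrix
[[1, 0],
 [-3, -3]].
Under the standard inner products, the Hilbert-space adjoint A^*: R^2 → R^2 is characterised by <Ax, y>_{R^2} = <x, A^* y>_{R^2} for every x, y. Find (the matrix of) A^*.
A^* = A^T =
[[1, -3],
 [0, -3]]

For real matrices with standard dot products, the defining identity <Ax, y> = <x, A^* y> gives (Ax)^T y = x^T (A^*) y, i.e. x^T A^T y = x^T (A^*) y. Since this holds for all x, y, we must have A^* = A^T. Therefore
A^* =
[[1, -3],
 [0, -3]].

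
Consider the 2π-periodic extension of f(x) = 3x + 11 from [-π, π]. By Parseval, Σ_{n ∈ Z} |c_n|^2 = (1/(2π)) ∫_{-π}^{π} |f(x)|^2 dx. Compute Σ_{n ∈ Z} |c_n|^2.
Σ |c_n|^2 = 3π^2 + 121

Expand and integrate term by term over [-π, π]:
  ∫ (3x)^2 dx = 9·(2π^3/3); ∫ 2·3·(11)·x dx = 0 (odd integrand); ∫ 11^2 dx = 121·2π.
So (1/(2π)) ∫_{-π}^{π} (3x + 11)^2 dx = 9π^2/3 + 121 = 3π^2 + 121.
Parseval ⇒ Σ |c_n|^2 = 3π^2 + 121.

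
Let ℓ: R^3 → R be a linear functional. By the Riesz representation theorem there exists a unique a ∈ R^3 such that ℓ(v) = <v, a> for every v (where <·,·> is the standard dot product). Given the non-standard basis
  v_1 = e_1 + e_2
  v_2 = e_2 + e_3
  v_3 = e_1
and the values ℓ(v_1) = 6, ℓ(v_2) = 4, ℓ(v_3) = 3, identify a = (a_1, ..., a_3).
a = (3, 3, 1)

Write a = (a_1, ..., a_3) in the standard basis. For each basis vector v_i, ℓ(v_i) = <v_i, a> is a linear equation in the a_j's. Collect the n equations into a matrix system V a = ℓ, where row i of V is v_i (expressed in the standard basis). Since V is invertible (lower-triangular with 1s on the diagonal, up to permutation), solve by back-substitution:
  V =
[[1, 1, 0],
 [0, 1, 1],
 [1, 0, 0]]
  V a = (6, 4, 3)
Solving gives a = (3, 3, 1).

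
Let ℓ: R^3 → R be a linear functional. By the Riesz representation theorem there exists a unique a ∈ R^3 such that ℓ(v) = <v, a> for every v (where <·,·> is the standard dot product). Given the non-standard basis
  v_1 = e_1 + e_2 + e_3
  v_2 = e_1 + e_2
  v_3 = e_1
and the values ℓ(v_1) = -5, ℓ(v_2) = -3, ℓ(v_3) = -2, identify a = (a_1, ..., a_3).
a = (-2, -1, -2)

Write a = (a_1, ..., a_3) in the standard basis. For each basis vector v_i, ℓ(v_i) = <v_i, a> is a linear equation in the a_j's. Collect the n equations into a matrix system V a = ℓ, where row i of V is v_i (expressed in the standard basis). Since V is invertible (lower-triangular with 1s on the diagonal, up to permutation), solve by back-substitution:
  V =
[[1, 1, 1],
 [1, 1, 0],
 [1, 0, 0]]
  V a = (-5, -3, -2)
Solving gives a = (-2, -1, -2).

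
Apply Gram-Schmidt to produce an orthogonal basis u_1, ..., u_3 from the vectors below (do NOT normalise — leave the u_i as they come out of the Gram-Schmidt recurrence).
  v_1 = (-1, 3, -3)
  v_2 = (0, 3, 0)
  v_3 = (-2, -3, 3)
Orthogonal basis:
  u_1 = (-1, 3, -3)
  u_2 = (9/19, 30/19, 27/19)
  u_3 = (-27/10, 0, 9/10)

Apply the Gram-Schmidt recurrence
  u_1 = v_1
  u_i = v_i − Σ_{j<i} ((v_i · u_j) / (u_j · u_j)) · u_j.

Step by step this gives:
  u_1 = (-1, 3, -3)
  u_2 = (9/19, 30/19, 27/19)
  u_3 = (-27/10, 0, 9/10)

Orthogonality check:
  u_2 · u_1 = 0 (should be 0)
  u_3 · u_1 = 0 (should be 0)
  u_3 · u_2 = 0 (should be 0)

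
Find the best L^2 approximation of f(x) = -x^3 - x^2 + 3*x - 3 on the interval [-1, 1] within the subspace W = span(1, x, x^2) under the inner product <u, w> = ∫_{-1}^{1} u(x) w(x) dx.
g(x) = -x^2 + 12*x/5 - 3

The best approximation g ∈ W is the orthogonal projection of f onto W. Writing g = a_0 + a_1 x + a_2 x^2, the coefficients solve the normal equations G · a = b where
  G_{ij} = <φ_i, φ_j> and b_i = <f, φ_i>, with φ_0 = 1, φ_1 = x, φ_2 = x^2.
G =
  [2, 0, 2/3]
  [0, 2/3, 0]
  [2/3, 0, 2/5],
b = (-20/3, 8/5, -12/5).
Solving gives a_0 = -3, a_1 = 12/5, a_2 = -1, so
  g(x) = -x^2 + 12*x/5 - 3.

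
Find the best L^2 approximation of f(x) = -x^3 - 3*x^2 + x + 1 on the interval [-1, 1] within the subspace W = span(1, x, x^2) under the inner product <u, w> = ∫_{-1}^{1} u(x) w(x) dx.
g(x) = -3*x^2 + 2*x/5 + 1

The best approximation g ∈ W is the orthogonal projection of f onto W. Writing g = a_0 + a_1 x + a_2 x^2, the coefficients solve the normal equations G · a = b where
  G_{ij} = <φ_i, φ_j> and b_i = <f, φ_i>, with φ_0 = 1, φ_1 = x, φ_2 = x^2.
G =
  [2, 0, 2/3]
  [0, 2/3, 0]
  [2/3, 0, 2/5],
b = (0, 4/15, -8/15).
Solving gives a_0 = 1, a_1 = 2/5, a_2 = -3, so
  g(x) = -3*x^2 + 2*x/5 + 1.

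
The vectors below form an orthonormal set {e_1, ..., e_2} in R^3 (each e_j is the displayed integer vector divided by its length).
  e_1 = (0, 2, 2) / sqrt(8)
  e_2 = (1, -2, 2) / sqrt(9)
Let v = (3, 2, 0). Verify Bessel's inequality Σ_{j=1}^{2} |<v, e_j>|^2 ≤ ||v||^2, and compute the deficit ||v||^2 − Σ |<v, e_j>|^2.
Σ |<v, e_j>|^2 = 19/9; ||v||^2 = 13; deficit = 98/9

Write each e_j = u_j / sqrt(<u_j, u_j>) where u_j is the displayed integer vector. Then <v, e_j> = <v, u_j> / sqrt(<u_j, u_j>), so |<v, e_j>|^2 = <v, u_j>^2 / <u_j, u_j>.
Coefficients: <v, e_1> = 4/sqrt(8), <v, e_2> = -1/sqrt(9).
Square and sum: Σ |<v, e_j>|^2 = 19/9.
Compute ||v||^2 = v·v = 13.
Deficit = 13 − 19/9 = 98/9 ≥ 0, confirming Bessel's inequality. (The deficit equals ||v − Σ <v,e_j> e_j||^2, the squared distance from v to span{e_j}.)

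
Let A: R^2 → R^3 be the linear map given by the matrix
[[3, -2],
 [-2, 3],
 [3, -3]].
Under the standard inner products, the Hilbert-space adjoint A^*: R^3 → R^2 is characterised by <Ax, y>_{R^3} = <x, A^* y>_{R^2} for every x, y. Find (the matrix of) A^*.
A^* = A^T =
[[3, -2, 3],
 [-2, 3, -3]]

For real matrices with standard dot products, the defining identity <Ax, y> = <x, A^* y> gives (Ax)^T y = x^T (A^*) y, i.e. x^T A^T y = x^T (A^*) y. Since this holds for all x, y, we must have A^* = A^T. Therefore
A^* =
[[3, -2, 3],
 [-2, 3, -3]].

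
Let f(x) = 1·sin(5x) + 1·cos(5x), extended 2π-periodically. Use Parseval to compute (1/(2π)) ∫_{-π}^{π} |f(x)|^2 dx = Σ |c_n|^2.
Σ |c_n|^2 = 1

Expand |f|^2 and use orthogonality of {sin(nx), cos(mx)} on [-π, π]:
  ∫_{-π}^{π} sin(nx)^2 dx = π, ∫ cos(mx)^2 dx = π, and cross terms integrate to 0.
So ∫_{-π}^{π} f(x)^2 dx = 1^2 · π + 1^2 · π = (1 + 1)π.
Divide by 2π: (1 + 1)/2 = 1.
By Parseval, this equals Σ |c_n|^2.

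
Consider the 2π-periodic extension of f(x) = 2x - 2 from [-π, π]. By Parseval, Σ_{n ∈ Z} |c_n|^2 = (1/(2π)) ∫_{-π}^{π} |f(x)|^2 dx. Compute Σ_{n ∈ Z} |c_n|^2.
Σ |c_n|^2 = 4π^2/3 + 4

Expand and integrate term by term over [-π, π]:
  ∫ (2x)^2 dx = 4·(2π^3/3); ∫ 2·2·(-2)·x dx = 0 (odd integrand); ∫ (-2)^2 dx = 4·2π.
So (1/(2π)) ∫_{-π}^{π} (2x - 2)^2 dx = 4π^2/3 + 4 = 4π^2/3 + 4.
Parseval ⇒ Σ |c_n|^2 = 4π^2/3 + 4.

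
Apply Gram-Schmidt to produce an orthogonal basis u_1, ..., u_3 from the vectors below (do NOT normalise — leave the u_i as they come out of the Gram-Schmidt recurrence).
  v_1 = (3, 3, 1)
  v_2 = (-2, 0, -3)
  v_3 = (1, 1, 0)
Orthogonal basis:
  u_1 = (3, 3, 1)
  u_2 = (-11/19, 27/19, -48/19)
  u_3 = (9/83, -7/83, -6/83)

Apply the Gram-Schmidt recurrence
  u_1 = v_1
  u_i = v_i − Σ_{j<i} ((v_i · u_j) / (u_j · u_j)) · u_j.

Step by step this gives:
  u_1 = (3, 3, 1)
  u_2 = (-11/19, 27/19, -48/19)
  u_3 = (9/83, -7/83, -6/83)

Orthogonality check:
  u_2 · u_1 = 0 (should be 0)
  u_3 · u_1 = 0 (should be 0)
  u_3 · u_2 = 0 (should be 0)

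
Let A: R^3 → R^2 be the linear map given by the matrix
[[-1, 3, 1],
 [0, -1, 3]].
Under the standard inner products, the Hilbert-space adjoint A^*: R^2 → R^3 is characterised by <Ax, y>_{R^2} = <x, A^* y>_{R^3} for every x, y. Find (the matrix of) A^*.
A^* = A^T =
[[-1, 0],
 [3, -1],
 [1, 3]]

For real matrices with standard dot products, the defining identity <Ax, y> = <x, A^* y> gives (Ax)^T y = x^T (A^*) y, i.e. x^T A^T y = x^T (A^*) y. Since this holds for all x, y, we must have A^* = A^T. Therefore
A^* =
[[-1, 0],
 [3, -1],
 [1, 3]].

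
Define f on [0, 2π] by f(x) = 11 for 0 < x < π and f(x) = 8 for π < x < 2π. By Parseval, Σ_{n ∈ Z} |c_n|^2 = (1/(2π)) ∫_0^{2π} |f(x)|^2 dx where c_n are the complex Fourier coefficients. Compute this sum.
Σ |c_n|^2 = 185/2

Parseval equates the L^2 energy of f (normalised by 1/(2π)) with the ℓ^2 sum of its Fourier coefficients: (1/(2π)) ∫_0^{2π} |f|^2 = Σ |c_n|^2.
Compute the left side: (1/(2π)) [∫_0^π 11^2 dx + ∫_π^{2π} 8^2 dx] = (1/(2π)) · (121π + 64π) = (121 + 64)/2 = 185/2.
So Σ_{n ∈ Z} |c_n|^2 = 185/2.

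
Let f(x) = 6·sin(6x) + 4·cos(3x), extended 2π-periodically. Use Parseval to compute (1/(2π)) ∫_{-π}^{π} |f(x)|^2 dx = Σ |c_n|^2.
Σ |c_n|^2 = 26

Expand |f|^2 and use orthogonality of {sin(nx), cos(mx)} on [-π, π]:
  ∫_{-π}^{π} sin(nx)^2 dx = π, ∫ cos(mx)^2 dx = π, and cross terms integrate to 0.
So ∫_{-π}^{π} f(x)^2 dx = 6^2 · π + 4^2 · π = (36 + 16)π.
Divide by 2π: (36 + 16)/2 = 26.
By Parseval, this equals Σ |c_n|^2.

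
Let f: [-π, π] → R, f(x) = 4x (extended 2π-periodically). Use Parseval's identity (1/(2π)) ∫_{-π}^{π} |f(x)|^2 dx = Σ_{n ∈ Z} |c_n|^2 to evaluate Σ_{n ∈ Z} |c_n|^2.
Σ |c_n|^2 = 16π^2/3

Expand and integrate term by term over [-π, π]:
  ∫ (4x)^2 dx = 16·(2π^3/3); ∫ 2·4·(0)·x dx = 0 (odd integrand); ∫ 0^2 dx = 0·2π.
So (1/(2π)) ∫_{-π}^{π} (4x)^2 dx = 16π^2/3 + 0 = 16π^2/3.
Parseval ⇒ Σ |c_n|^2 = 16π^2/3.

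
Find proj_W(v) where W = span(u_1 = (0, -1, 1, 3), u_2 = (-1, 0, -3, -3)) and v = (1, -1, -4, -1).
proj_W(v) = (-82/65, -54/65, -192/65, -84/65)

Set up U = [u_1 | ... | u_2] ∈ R^(4×2). The projector onto W = col(U) is P = U (U^T U)^(-1) U^T.
Compute U^T U =
  [11, -12]
  [-12, 19],
and U^T v = (-6, 14).
Solve U^T U · c = U^T v for the coefficients: c = (54/65, 82/65). The projection is proj_W(v) = U c.
Check: (v - proj_W(v)) · u_1 = 0  (should be 0).
Check: (v - proj_W(v)) · u_2 = 0  (should be 0).
Result: proj_W(v) = (-82/65, -54/65, -192/65, -84/65).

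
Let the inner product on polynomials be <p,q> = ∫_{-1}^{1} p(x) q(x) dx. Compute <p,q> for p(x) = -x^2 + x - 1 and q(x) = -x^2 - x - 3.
<p,q> = 42/5

Expand the product: p(x)·q(x) = x^4 + 3*x^2 - 2*x + 3.
∫_{-1}^{1} of each monomial x^k gives [2/(k+1) if k even, 0 if k odd]. Integrating term-by-term (or equivalently evaluating the antiderivative F(x) = x^5/5 + x^3 - x^2 + 3*x at the endpoints):
  F(1) − F(−1) = 16/5 − (-26/5) = 42/5.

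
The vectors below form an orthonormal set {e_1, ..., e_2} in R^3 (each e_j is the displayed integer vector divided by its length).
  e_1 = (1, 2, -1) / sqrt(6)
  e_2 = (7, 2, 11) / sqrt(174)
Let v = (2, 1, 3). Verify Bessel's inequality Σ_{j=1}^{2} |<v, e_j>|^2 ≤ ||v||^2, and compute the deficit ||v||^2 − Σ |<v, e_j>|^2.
Σ |<v, e_j>|^2 = 405/29; ||v||^2 = 14; deficit = 1/29

Write each e_j = u_j / sqrt(<u_j, u_j>) where u_j is the displayed integer vector. Then <v, e_j> = <v, u_j> / sqrt(<u_j, u_j>), so |<v, e_j>|^2 = <v, u_j>^2 / <u_j, u_j>.
Coefficients: <v, e_1> = 1/sqrt(6), <v, e_2> = 49/sqrt(174).
Square and sum: Σ |<v, e_j>|^2 = 405/29.
Compute ||v||^2 = v·v = 14.
Deficit = 14 − 405/29 = 1/29 ≥ 0, confirming Bessel's inequality. (The deficit equals ||v − Σ <v,e_j> e_j||^2, the squared distance from v to span{e_j}.)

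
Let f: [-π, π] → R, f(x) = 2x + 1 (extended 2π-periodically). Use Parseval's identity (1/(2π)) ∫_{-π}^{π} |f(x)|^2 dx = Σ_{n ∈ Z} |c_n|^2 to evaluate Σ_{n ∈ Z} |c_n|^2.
Σ |c_n|^2 = 4π^2/3 + 1

Expand and integrate term by term over [-π, π]:
  ∫ (2x)^2 dx = 4·(2π^3/3); ∫ 2·2·(1)·x dx = 0 (odd integrand); ∫ 1^2 dx = 1·2π.
So (1/(2π)) ∫_{-π}^{π} (2x + 1)^2 dx = 4π^2/3 + 1 = 4π^2/3 + 1.
Parseval ⇒ Σ |c_n|^2 = 4π^2/3 + 1.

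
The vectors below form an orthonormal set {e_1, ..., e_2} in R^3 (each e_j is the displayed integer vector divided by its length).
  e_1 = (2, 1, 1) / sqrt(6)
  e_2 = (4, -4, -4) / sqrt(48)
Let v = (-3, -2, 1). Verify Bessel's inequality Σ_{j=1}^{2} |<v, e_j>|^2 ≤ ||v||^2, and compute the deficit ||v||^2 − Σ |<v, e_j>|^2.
Σ |<v, e_j>|^2 = 19/2; ||v||^2 = 14; deficit = 9/2

Write each e_j = u_j / sqrt(<u_j, u_j>) where u_j is the displayed integer vector. Then <v, e_j> = <v, u_j> / sqrt(<u_j, u_j>), so |<v, e_j>|^2 = <v, u_j>^2 / <u_j, u_j>.
Coefficients: <v, e_1> = -7/sqrt(6), <v, e_2> = -8/sqrt(48).
Square and sum: Σ |<v, e_j>|^2 = 19/2.
Compute ||v||^2 = v·v = 14.
Deficit = 14 − 19/2 = 9/2 ≥ 0, confirming Bessel's inequality. (The deficit equals ||v − Σ <v,e_j> e_j||^2, the squared distance from v to span{e_j}.)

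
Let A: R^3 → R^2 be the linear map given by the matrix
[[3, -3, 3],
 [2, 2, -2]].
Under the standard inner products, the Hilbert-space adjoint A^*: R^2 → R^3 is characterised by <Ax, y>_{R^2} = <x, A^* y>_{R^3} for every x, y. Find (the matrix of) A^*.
A^* = A^T =
[[3, 2],
 [-3, 2],
 [3, -2]]

For real matrices with standard dot products, the defining identity <Ax, y> = <x, A^* y> gives (Ax)^T y = x^T (A^*) y, i.e. x^T A^T y = x^T (A^*) y. Since this holds for all x, y, we must have A^* = A^T. Therefore
A^* =
[[3, 2],
 [-3, 2],
 [3, -2]].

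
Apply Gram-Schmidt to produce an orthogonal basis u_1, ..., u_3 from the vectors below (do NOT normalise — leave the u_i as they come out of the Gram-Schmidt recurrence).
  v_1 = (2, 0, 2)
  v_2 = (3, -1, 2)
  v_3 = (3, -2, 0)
Orthogonal basis:
  u_1 = (2, 0, 2)
  u_2 = (1/2, -1, -1/2)
  u_3 = (1/3, 1/3, -1/3)

Apply the Gram-Schmidt recurrence
  u_1 = v_1
  u_i = v_i − Σ_{j<i} ((v_i · u_j) / (u_j · u_j)) · u_j.

Step by step this gives:
  u_1 = (2, 0, 2)
  u_2 = (1/2, -1, -1/2)
  u_3 = (1/3, 1/3, -1/3)

Orthogonality check:
  u_2 · u_1 = 0 (should be 0)
  u_3 · u_1 = 0 (should be 0)
  u_3 · u_2 = 0 (should be 0)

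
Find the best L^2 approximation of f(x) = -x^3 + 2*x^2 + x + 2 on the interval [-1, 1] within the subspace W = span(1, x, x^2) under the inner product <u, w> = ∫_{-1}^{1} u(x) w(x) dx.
g(x) = 2*x^2 + 2*x/5 + 2

The best approximation g ∈ W is the orthogonal projection of f onto W. Writing g = a_0 + a_1 x + a_2 x^2, the coefficients solve the normal equations G · a = b where
  G_{ij} = <φ_i, φ_j> and b_i = <f, φ_i>, with φ_0 = 1, φ_1 = x, φ_2 = x^2.
G =
  [2, 0, 2/3]
  [0, 2/3, 0]
  [2/3, 0, 2/5],
b = (16/3, 4/15, 32/15).
Solving gives a_0 = 2, a_1 = 2/5, a_2 = 2, so
  g(x) = 2*x^2 + 2*x/5 + 2.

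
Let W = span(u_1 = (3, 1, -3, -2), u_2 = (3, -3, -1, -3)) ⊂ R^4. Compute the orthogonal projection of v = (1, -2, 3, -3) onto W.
proj_W(v) = (282/419, -1406/419, 468/419, -563/419)

Set up U = [u_1 | ... | u_2] ∈ R^(4×2). The projector onto W = col(U) is P = U (U^T U)^(-1) U^T.
Compute U^T U =
  [23, 15]
  [15, 28],
and U^T v = (-2, 15).
Solve U^T U · c = U^T v for the coefficients: c = (-281/419, 375/419). The projection is proj_W(v) = U c.
Check: (v - proj_W(v)) · u_1 = 0  (should be 0).
Check: (v - proj_W(v)) · u_2 = 0  (should be 0).
Result: proj_W(v) = (282/419, -1406/419, 468/419, -563/419).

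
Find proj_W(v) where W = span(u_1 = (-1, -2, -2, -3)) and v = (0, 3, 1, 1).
proj_W(v) = (11/18, 11/9, 11/9, 11/6)

Set up U = [u_1 | ... | u_1] ∈ R^(4×1). The projector onto W = col(U) is P = U (U^T U)^(-1) U^T.
Compute U^T U =
  [18],
and U^T v = (-11).
Solve U^T U · c = U^T v for the coefficients: c = (-11/18). The projection is proj_W(v) = U c.
Check: (v - proj_W(v)) · u_1 = 0  (should be 0).
Result: proj_W(v) = (11/18, 11/9, 11/9, 11/6).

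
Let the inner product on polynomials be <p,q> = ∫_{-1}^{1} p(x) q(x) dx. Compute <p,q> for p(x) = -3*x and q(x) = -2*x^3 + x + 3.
<p,q> = 2/5

Expand the product: p(x)·q(x) = 6*x^4 - 3*x^2 - 9*x.
∫_{-1}^{1} of each monomial x^k gives [2/(k+1) if k even, 0 if k odd]. Integrating term-by-term (or equivalently evaluating the antiderivative F(x) = 6*x^5/5 - x^3 - 9*x^2/2 at the endpoints):
  F(1) − F(−1) = -43/10 − (-47/10) = 2/5.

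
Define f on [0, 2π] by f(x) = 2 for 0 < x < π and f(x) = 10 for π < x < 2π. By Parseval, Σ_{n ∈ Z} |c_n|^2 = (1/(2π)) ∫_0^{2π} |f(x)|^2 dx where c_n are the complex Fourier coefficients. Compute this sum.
Σ |c_n|^2 = 52

Parseval equates the L^2 energy of f (normalised by 1/(2π)) with the ℓ^2 sum of its Fourier coefficients: (1/(2π)) ∫_0^{2π} |f|^2 = Σ |c_n|^2.
Compute the left side: (1/(2π)) [∫_0^π 2^2 dx + ∫_π^{2π} 10^2 dx] = (1/(2π)) · (4π + 100π) = (4 + 100)/2 = 52.
So Σ_{n ∈ Z} |c_n|^2 = 52.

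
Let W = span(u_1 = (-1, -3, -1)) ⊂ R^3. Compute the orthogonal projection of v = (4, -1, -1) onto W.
proj_W(v) = (0, 0, 0)

Set up U = [u_1 | ... | u_1] ∈ R^(3×1). The projector onto W = col(U) is P = U (U^T U)^(-1) U^T.
Compute U^T U =
  [11],
and U^T v = (0).
Solve U^T U · c = U^T v for the coefficients: c = (0). The projection is proj_W(v) = U c.
Check: (v - proj_W(v)) · u_1 = 0  (should be 0).
Result: proj_W(v) = (0, 0, 0).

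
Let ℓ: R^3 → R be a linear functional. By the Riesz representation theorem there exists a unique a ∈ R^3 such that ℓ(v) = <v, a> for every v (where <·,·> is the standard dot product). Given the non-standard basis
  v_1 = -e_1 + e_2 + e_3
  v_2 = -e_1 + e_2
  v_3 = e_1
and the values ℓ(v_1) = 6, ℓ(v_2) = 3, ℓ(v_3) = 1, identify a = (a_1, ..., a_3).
a = (1, 4, 3)

Write a = (a_1, ..., a_3) in the standard basis. For each basis vector v_i, ℓ(v_i) = <v_i, a> is a linear equation in the a_j's. Collect the n equations into a matrix system V a = ℓ, where row i of V is v_i (expressed in the standard basis). Since V is invertible (lower-triangular with 1s on the diagonal, up to permutation), solve by back-substitution:
  V =
[[-1, 1, 1],
 [-1, 1, 0],
 [1, 0, 0]]
  V a = (6, 3, 1)
Solving gives a = (1, 4, 3).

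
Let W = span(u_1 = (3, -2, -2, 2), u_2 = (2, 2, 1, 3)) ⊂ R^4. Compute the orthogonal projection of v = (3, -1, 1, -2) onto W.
proj_W(v) = (31/57, -49/57, -27/38, 13/114)

Set up U = [u_1 | ... | u_2] ∈ R^(4×2). The projector onto W = col(U) is P = U (U^T U)^(-1) U^T.
Compute U^T U =
  [21, 6]
  [6, 18],
and U^T v = (5, -1).
Solve U^T U · c = U^T v for the coefficients: c = (16/57, -17/114). The projection is proj_W(v) = U c.
Check: (v - proj_W(v)) · u_1 = 0  (should be 0).
Check: (v - proj_W(v)) · u_2 = 0  (should be 0).
Result: proj_W(v) = (31/57, -49/57, -27/38, 13/114).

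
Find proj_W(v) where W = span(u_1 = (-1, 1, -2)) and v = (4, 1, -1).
proj_W(v) = (1/6, -1/6, 1/3)

Set up U = [u_1 | ... | u_1] ∈ R^(3×1). The projector onto W = col(U) is P = U (U^T U)^(-1) U^T.
Compute U^T U =
  [6],
and U^T v = (-1).
Solve U^T U · c = U^T v for the coefficients: c = (-1/6). The projection is proj_W(v) = U c.
Check: (v - proj_W(v)) · u_1 = 0  (should be 0).
Result: proj_W(v) = (1/6, -1/6, 1/3).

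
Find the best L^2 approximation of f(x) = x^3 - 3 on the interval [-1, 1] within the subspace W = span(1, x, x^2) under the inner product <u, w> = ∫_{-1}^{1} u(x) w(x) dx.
g(x) = 3*x/5 - 3

The best approximation g ∈ W is the orthogonal projection of f onto W. Writing g = a_0 + a_1 x + a_2 x^2, the coefficients solve the normal equations G · a = b where
  G_{ij} = <φ_i, φ_j> and b_i = <f, φ_i>, with φ_0 = 1, φ_1 = x, φ_2 = x^2.
G =
  [2, 0, 2/3]
  [0, 2/3, 0]
  [2/3, 0, 2/5],
b = (-6, 2/5, -2).
Solving gives a_0 = -3, a_1 = 3/5, a_2 = 0, so
  g(x) = 3*x/5 - 3.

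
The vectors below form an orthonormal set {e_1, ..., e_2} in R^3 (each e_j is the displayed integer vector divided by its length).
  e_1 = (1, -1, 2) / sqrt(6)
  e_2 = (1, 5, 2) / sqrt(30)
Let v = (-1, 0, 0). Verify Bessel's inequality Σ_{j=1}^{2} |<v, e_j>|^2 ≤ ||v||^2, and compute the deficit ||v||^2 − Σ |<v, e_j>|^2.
Σ |<v, e_j>|^2 = 1/5; ||v||^2 = 1; deficit = 4/5

Write each e_j = u_j / sqrt(<u_j, u_j>) where u_j is the displayed integer vector. Then <v, e_j> = <v, u_j> / sqrt(<u_j, u_j>), so |<v, e_j>|^2 = <v, u_j>^2 / <u_j, u_j>.
Coefficients: <v, e_1> = -1/sqrt(6), <v, e_2> = -1/sqrt(30).
Square and sum: Σ |<v, e_j>|^2 = 1/5.
Compute ||v||^2 = v·v = 1.
Deficit = 1 − 1/5 = 4/5 ≥ 0, confirming Bessel's inequality. (The deficit equals ||v − Σ <v,e_j> e_j||^2, the squared distance from v to span{e_j}.)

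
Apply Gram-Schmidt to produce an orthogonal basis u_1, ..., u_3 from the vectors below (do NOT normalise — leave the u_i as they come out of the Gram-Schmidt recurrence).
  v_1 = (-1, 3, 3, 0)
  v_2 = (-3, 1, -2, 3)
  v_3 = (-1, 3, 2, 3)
Orthogonal basis:
  u_1 = (-1, 3, 3, 0)
  u_2 = (-3, 1, -2, 3)
  u_3 = (558/437, -2/437, 188/437, 36/23)

Apply the Gram-Schmidt recurrence
  u_1 = v_1
  u_i = v_i − Σ_{j<i} ((v_i · u_j) / (u_j · u_j)) · u_j.

Step by step this gives:
  u_1 = (-1, 3, 3, 0)
  u_2 = (-3, 1, -2, 3)
  u_3 = (558/437, -2/437, 188/437, 36/23)

Orthogonality check:
  u_2 · u_1 = 0 (should be 0)
  u_3 · u_1 = 0 (should be 0)
  u_3 · u_2 = 0 (should be 0)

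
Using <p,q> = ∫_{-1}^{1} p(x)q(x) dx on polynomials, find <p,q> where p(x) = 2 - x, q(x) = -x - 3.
<p,q> = -34/3

Expand the product: p(x)·q(x) = x^2 + x - 6.
∫_{-1}^{1} of each monomial x^k gives [2/(k+1) if k even, 0 if k odd]. Integrating term-by-term (or equivalently evaluating the antiderivative F(x) = x^3/3 + x^2/2 - 6*x at the endpoints):
  F(1) − F(−1) = -31/6 − (37/6) = -34/3.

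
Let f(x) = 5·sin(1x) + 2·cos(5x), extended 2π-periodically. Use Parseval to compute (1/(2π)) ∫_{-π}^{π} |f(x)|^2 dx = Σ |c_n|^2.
Σ |c_n|^2 = 29/2

Expand |f|^2 and use orthogonality of {sin(nx), cos(mx)} on [-π, π]:
  ∫_{-π}^{π} sin(nx)^2 dx = π, ∫ cos(mx)^2 dx = π, and cross terms integrate to 0.
So ∫_{-π}^{π} f(x)^2 dx = 5^2 · π + 2^2 · π = (25 + 4)π.
Divide by 2π: (25 + 4)/2 = 29/2.
By Parseval, this equals Σ |c_n|^2.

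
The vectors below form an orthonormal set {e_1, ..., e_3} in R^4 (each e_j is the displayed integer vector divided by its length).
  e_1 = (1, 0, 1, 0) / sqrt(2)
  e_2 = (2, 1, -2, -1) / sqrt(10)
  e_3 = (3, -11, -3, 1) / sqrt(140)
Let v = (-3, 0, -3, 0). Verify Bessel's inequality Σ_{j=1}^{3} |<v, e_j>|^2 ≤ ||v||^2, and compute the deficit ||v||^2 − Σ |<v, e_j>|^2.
Σ |<v, e_j>|^2 = 18; ||v||^2 = 18; deficit = 0

Write each e_j = u_j / sqrt(<u_j, u_j>) where u_j is the displayed integer vector. Then <v, e_j> = <v, u_j> / sqrt(<u_j, u_j>), so |<v, e_j>|^2 = <v, u_j>^2 / <u_j, u_j>.
Coefficients: <v, e_1> = -6/sqrt(2), <v, e_2> = 0/sqrt(10), <v, e_3> = 0/sqrt(140).
Square and sum: Σ |<v, e_j>|^2 = 18.
Compute ||v||^2 = v·v = 18.
Deficit = 18 − 18 = 0 ≥ 0, confirming Bessel's inequality. (The deficit equals ||v − Σ <v,e_j> e_j||^2, the squared distance from v to span{e_j}.)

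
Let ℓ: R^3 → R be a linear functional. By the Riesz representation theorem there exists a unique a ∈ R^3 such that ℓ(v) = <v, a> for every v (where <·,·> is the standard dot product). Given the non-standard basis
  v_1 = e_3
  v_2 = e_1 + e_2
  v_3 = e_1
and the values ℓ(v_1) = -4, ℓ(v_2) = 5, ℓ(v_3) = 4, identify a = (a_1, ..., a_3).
a = (4, 1, -4)

Write a = (a_1, ..., a_3) in the standard basis. For each basis vector v_i, ℓ(v_i) = <v_i, a> is a linear equation in the a_j's. Collect the n equations into a matrix system V a = ℓ, where row i of V is v_i (expressed in the standard basis). Since V is invertible (lower-triangular with 1s on the diagonal, up to permutation), solve by back-substitution:
  V =
[[0, 0, 1],
 [1, 1, 0],
 [1, 0, 0]]
  V a = (-4, 5, 4)
Solving gives a = (4, 1, -4).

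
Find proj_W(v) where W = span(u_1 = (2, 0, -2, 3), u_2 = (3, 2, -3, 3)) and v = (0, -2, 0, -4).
proj_W(v) = (-66/43, -20/43, 66/43, -84/43)

Set up U = [u_1 | ... | u_2] ∈ R^(4×2). The projector onto W = col(U) is P = U (U^T U)^(-1) U^T.
Compute U^T U =
  [17, 21]
  [21, 31],
and U^T v = (-12, -16).
Solve U^T U · c = U^T v for the coefficients: c = (-18/43, -10/43). The projection is proj_W(v) = U c.
Check: (v - proj_W(v)) · u_1 = 0  (should be 0).
Check: (v - proj_W(v)) · u_2 = 0  (should be 0).
Result: proj_W(v) = (-66/43, -20/43, 66/43, -84/43).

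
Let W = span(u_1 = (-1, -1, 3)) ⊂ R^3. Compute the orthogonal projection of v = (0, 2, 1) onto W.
proj_W(v) = (-1/11, -1/11, 3/11)

Set up U = [u_1 | ... | u_1] ∈ R^(3×1). The projector onto W = col(U) is P = U (U^T U)^(-1) U^T.
Compute U^T U =
  [11],
and U^T v = (1).
Solve U^T U · c = U^T v for the coefficients: c = (1/11). The projection is proj_W(v) = U c.
Check: (v - proj_W(v)) · u_1 = 0  (should be 0).
Result: proj_W(v) = (-1/11, -1/11, 3/11).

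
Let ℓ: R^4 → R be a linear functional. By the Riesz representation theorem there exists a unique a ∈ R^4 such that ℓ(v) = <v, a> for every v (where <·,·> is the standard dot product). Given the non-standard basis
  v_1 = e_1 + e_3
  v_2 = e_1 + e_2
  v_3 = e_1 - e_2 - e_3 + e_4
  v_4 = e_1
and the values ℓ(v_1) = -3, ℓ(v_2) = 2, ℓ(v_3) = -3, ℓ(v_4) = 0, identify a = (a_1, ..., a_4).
a = (0, 2, -3, -4)

Write a = (a_1, ..., a_4) in the standard basis. For each basis vector v_i, ℓ(v_i) = <v_i, a> is a linear equation in the a_j's. Collect the n equations into a matrix system V a = ℓ, where row i of V is v_i (expressed in the standard basis). Since V is invertible (lower-triangular with 1s on the diagonal, up to permutation), solve by back-substitution:
  V =
[[1, 0, 1, 0],
 [1, 1, 0, 0],
 [1, -1, -1, 1],
 [1, 0, 0, 0]]
  V a = (-3, 2, -3, 0)
Solving gives a = (0, 2, -3, -4).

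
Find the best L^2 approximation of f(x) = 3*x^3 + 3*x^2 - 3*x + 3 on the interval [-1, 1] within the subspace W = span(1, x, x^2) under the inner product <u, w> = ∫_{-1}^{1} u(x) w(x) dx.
g(x) = 3*x^2 - 6*x/5 + 3

The best approximation g ∈ W is the orthogonal projection of f onto W. Writing g = a_0 + a_1 x + a_2 x^2, the coefficients solve the normal equations G · a = b where
  G_{ij} = <φ_i, φ_j> and b_i = <f, φ_i>, with φ_0 = 1, φ_1 = x, φ_2 = x^2.
G =
  [2, 0, 2/3]
  [0, 2/3, 0]
  [2/3, 0, 2/5],
b = (8, -4/5, 16/5).
Solving gives a_0 = 3, a_1 = -6/5, a_2 = 3, so
  g(x) = 3*x^2 - 6*x/5 + 3.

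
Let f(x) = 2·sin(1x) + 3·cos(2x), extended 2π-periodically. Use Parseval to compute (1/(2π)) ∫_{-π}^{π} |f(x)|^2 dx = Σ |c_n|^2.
Σ |c_n|^2 = 13/2

Expand |f|^2 and use orthogonality of {sin(nx), cos(mx)} on [-π, π]:
  ∫_{-π}^{π} sin(nx)^2 dx = π, ∫ cos(mx)^2 dx = π, and cross terms integrate to 0.
So ∫_{-π}^{π} f(x)^2 dx = 2^2 · π + 3^2 · π = (4 + 9)π.
Divide by 2π: (4 + 9)/2 = 13/2.
By Parseval, this equals Σ |c_n|^2.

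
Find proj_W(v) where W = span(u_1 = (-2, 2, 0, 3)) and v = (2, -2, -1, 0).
proj_W(v) = (16/17, -16/17, 0, -24/17)

Set up U = [u_1 | ... | u_1] ∈ R^(4×1). The projector onto W = col(U) is P = U (U^T U)^(-1) U^T.
Compute U^T U =
  [17],
and U^T v = (-8).
Solve U^T U · c = U^T v for the coefficients: c = (-8/17). The projection is proj_W(v) = U c.
Check: (v - proj_W(v)) · u_1 = 0  (should be 0).
Result: proj_W(v) = (16/17, -16/17, 0, -24/17).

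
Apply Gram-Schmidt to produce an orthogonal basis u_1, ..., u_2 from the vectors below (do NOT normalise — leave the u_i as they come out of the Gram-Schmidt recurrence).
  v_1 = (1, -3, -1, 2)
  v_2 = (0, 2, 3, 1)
Orthogonal basis:
  u_1 = (1, -3, -1, 2)
  u_2 = (7/15, 3/5, 38/15, 29/15)

Apply the Gram-Schmidt recurrence
  u_1 = v_1
  u_i = v_i − Σ_{j<i} ((v_i · u_j) / (u_j · u_j)) · u_j.

Step by step this gives:
  u_1 = (1, -3, -1, 2)
  u_2 = (7/15, 3/5, 38/15, 29/15)

Orthogonality check:
  u_2 · u_1 = 0 (should be 0)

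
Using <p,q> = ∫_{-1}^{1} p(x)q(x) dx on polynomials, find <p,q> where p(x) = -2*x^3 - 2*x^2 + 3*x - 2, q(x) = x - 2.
<p,q> = 178/15

Expand the product: p(x)·q(x) = -2*x^4 + 2*x^3 + 7*x^2 - 8*x + 4.
∫_{-1}^{1} of each monomial x^k gives [2/(k+1) if k even, 0 if k odd]. Integrating term-by-term (or equivalently evaluating the antiderivative F(x) = -2*x^5/5 + x^4/2 + 7*x^3/3 - 4*x^2 + 4*x at the endpoints):
  F(1) − F(−1) = 73/30 − (-283/30) = 178/15.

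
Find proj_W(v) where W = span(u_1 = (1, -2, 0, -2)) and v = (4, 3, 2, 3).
proj_W(v) = (-8/9, 16/9, 0, 16/9)

Set up U = [u_1 | ... | u_1] ∈ R^(4×1). The projector onto W = col(U) is P = U (U^T U)^(-1) U^T.
Compute U^T U =
  [9],
and U^T v = (-8).
Solve U^T U · c = U^T v for the coefficients: c = (-8/9). The projection is proj_W(v) = U c.
Check: (v - proj_W(v)) · u_1 = 0  (should be 0).
Result: proj_W(v) = (-8/9, 16/9, 0, 16/9).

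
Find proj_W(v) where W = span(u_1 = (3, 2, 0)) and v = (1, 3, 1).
proj_W(v) = (27/13, 18/13, 0)

Set up U = [u_1 | ... | u_1] ∈ R^(3×1). The projector onto W = col(U) is P = U (U^T U)^(-1) U^T.
Compute U^T U =
  [13],
and U^T v = (9).
Solve U^T U · c = U^T v for the coefficients: c = (9/13). The projection is proj_W(v) = U c.
Check: (v - proj_W(v)) · u_1 = 0  (should be 0).
Result: proj_W(v) = (27/13, 18/13, 0).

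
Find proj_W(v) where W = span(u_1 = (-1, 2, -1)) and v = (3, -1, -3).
proj_W(v) = (1/3, -2/3, 1/3)

Set up U = [u_1 | ... | u_1] ∈ R^(3×1). The projector onto W = col(U) is P = U (U^T U)^(-1) U^T.
Compute U^T U =
  [6],
and U^T v = (-2).
Solve U^T U · c = U^T v for the coefficients: c = (-1/3). The projection is proj_W(v) = U c.
Check: (v - proj_W(v)) · u_1 = 0  (should be 0).
Result: proj_W(v) = (1/3, -2/3, 1/3).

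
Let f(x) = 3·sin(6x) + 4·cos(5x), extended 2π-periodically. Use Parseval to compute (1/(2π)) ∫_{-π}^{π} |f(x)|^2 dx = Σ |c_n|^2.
Σ |c_n|^2 = 25/2

Expand |f|^2 and use orthogonality of {sin(nx), cos(mx)} on [-π, π]:
  ∫_{-π}^{π} sin(nx)^2 dx = π, ∫ cos(mx)^2 dx = π, and cross terms integrate to 0.
So ∫_{-π}^{π} f(x)^2 dx = 3^2 · π + 4^2 · π = (9 + 16)π.
Divide by 2π: (9 + 16)/2 = 25/2.
By Parseval, this equals Σ |c_n|^2.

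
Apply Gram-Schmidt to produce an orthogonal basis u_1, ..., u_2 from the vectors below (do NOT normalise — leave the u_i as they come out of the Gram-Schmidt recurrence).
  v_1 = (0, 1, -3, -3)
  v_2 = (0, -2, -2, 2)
Orthogonal basis:
  u_1 = (0, 1, -3, -3)
  u_2 = (0, -36/19, -44/19, 32/19)

Apply the Gram-Schmidt recurrence
  u_1 = v_1
  u_i = v_i − Σ_{j<i} ((v_i · u_j) / (u_j · u_j)) · u_j.

Step by step this gives:
  u_1 = (0, 1, -3, -3)
  u_2 = (0, -36/19, -44/19, 32/19)

Orthogonality check:
  u_2 · u_1 = 0 (should be 0)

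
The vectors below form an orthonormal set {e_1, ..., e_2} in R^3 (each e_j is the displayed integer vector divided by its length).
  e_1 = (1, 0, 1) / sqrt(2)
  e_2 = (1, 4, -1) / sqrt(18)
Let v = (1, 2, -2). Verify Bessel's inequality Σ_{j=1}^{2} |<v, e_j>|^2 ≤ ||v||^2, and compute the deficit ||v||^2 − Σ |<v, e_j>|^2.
Σ |<v, e_j>|^2 = 65/9; ||v||^2 = 9; deficit = 16/9

Write each e_j = u_j / sqrt(<u_j, u_j>) where u_j is the displayed integer vector. Then <v, e_j> = <v, u_j> / sqrt(<u_j, u_j>), so |<v, e_j>|^2 = <v, u_j>^2 / <u_j, u_j>.
Coefficients: <v, e_1> = -1/sqrt(2), <v, e_2> = 11/sqrt(18).
Square and sum: Σ |<v, e_j>|^2 = 65/9.
Compute ||v||^2 = v·v = 9.
Deficit = 9 − 65/9 = 16/9 ≥ 0, confirming Bessel's inequality. (The deficit equals ||v − Σ <v,e_j> e_j||^2, the squared distance from v to span{e_j}.)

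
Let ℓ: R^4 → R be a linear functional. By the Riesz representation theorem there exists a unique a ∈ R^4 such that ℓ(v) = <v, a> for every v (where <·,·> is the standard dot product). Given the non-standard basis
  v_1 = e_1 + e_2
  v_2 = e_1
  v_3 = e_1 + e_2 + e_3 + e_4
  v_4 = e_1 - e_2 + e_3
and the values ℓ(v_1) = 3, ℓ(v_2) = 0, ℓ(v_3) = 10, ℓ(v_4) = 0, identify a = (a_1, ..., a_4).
a = (0, 3, 3, 4)

Write a = (a_1, ..., a_4) in the standard basis. For each basis vector v_i, ℓ(v_i) = <v_i, a> is a linear equation in the a_j's. Collect the n equations into a matrix system V a = ℓ, where row i of V is v_i (expressed in the standard basis). Since V is invertible (lower-triangular with 1s on the diagonal, up to permutation), solve by back-substitution:
  V =
[[1, 1, 0, 0],
 [1, 0, 0, 0],
 [1, 1, 1, 1],
 [1, -1, 1, 0]]
  V a = (3, 0, 10, 0)
Solving gives a = (0, 3, 3, 4).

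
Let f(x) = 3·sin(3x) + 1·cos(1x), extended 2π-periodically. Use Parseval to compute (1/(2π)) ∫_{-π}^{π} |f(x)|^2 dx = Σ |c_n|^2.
Σ |c_n|^2 = 5

Expand |f|^2 and use orthogonality of {sin(nx), cos(mx)} on [-π, π]:
  ∫_{-π}^{π} sin(nx)^2 dx = π, ∫ cos(mx)^2 dx = π, and cross terms integrate to 0.
So ∫_{-π}^{π} f(x)^2 dx = 3^2 · π + 1^2 · π = (9 + 1)π.
Divide by 2π: (9 + 1)/2 = 5.
By Parseval, this equals Σ |c_n|^2.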